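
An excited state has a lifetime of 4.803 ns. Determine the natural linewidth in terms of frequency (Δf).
16.568 MHz

Using the energy-time uncertainty principle and E = hf:
ΔEΔt ≥ ℏ/2
hΔf·Δt ≥ ℏ/2

The minimum frequency uncertainty is:
Δf = ℏ/(2hτ) = 1/(4πτ)
Δf = 1/(4π × 4.803e-09 s)
Δf = 1.657e+07 Hz = 16.568 MHz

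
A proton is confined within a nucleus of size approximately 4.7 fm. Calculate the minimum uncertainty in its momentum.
1.122 × 10^-20 kg·m/s

Using the Heisenberg uncertainty principle:
ΔxΔp ≥ ℏ/2

With Δx ≈ L = 4.700e-15 m (the confinement size):
Δp_min = ℏ/(2Δx)
Δp_min = (1.055e-34 J·s) / (2 × 4.700e-15 m)
Δp_min = 1.122e-20 kg·m/s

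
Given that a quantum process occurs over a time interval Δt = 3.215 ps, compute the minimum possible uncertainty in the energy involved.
102.366 μeV

Using the energy-time uncertainty principle:
ΔEΔt ≥ ℏ/2

The minimum uncertainty in energy is:
ΔE_min = ℏ/(2Δt)
ΔE_min = (1.055e-34 J·s) / (2 × 3.215e-12 s)
ΔE_min = 1.640e-23 J = 102.366 μeV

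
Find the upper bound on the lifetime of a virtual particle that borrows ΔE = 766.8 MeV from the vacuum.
4.292 × 10^-25 s

Using the energy-time uncertainty principle:
ΔEΔt ≥ ℏ/2

For a virtual particle borrowing energy ΔE, the maximum lifetime is:
Δt_max = ℏ/(2ΔE)

Converting energy:
ΔE = 766.8 MeV = 1.229e-10 J

Δt_max = (1.055e-34 J·s) / (2 × 1.229e-10 J)
Δt_max = 4.292e-25 s = 4.292 × 10^-25 s

Virtual particles with higher borrowed energy exist for shorter times.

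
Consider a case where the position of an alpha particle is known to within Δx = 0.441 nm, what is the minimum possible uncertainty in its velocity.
17.994 m/s

Using the Heisenberg uncertainty principle and Δp = mΔv:
ΔxΔp ≥ ℏ/2
Δx(mΔv) ≥ ℏ/2

The minimum uncertainty in velocity is:
Δv_min = ℏ/(2mΔx)
Δv_min = (1.055e-34 J·s) / (2 × 6.645e-27 kg × 4.410e-10 m)
Δv_min = 1.799e+01 m/s = 17.994 m/s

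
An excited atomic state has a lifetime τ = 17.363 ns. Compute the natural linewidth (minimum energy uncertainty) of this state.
18.954 neV

Using the energy-time uncertainty principle:
ΔEΔt ≥ ℏ/2

The lifetime τ represents the time uncertainty Δt.
The natural linewidth (minimum energy uncertainty) is:

ΔE = ℏ/(2τ)
ΔE = (1.055e-34 J·s) / (2 × 1.736e-08 s)
ΔE = 3.037e-27 J = 18.954 neV

This natural linewidth limits the precision of spectroscopic measurements.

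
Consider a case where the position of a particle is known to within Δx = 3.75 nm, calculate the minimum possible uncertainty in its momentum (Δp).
1.406 × 10^-26 kg·m/s

Using the Heisenberg uncertainty principle:
ΔxΔp ≥ ℏ/2

The minimum uncertainty in momentum is:
Δp_min = ℏ/(2Δx)
Δp_min = (1.055e-34 J·s) / (2 × 3.750e-09 m)
Δp_min = 1.406e-26 kg·m/s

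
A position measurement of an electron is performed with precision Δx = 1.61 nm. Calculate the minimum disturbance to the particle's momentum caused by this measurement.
3.275 × 10^-26 kg·m/s

The uncertainty principle implies that measuring position disturbs momentum:
ΔxΔp ≥ ℏ/2

When we measure position with precision Δx, we necessarily introduce a momentum uncertainty:
Δp ≥ ℏ/(2Δx)
Δp_min = (1.055e-34 J·s) / (2 × 1.610e-09 m)
Δp_min = 3.275e-26 kg·m/s

The more precisely we measure position, the greater the momentum disturbance.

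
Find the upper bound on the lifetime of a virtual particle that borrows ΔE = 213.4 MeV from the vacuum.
1.542 ys

Using the energy-time uncertainty principle:
ΔEΔt ≥ ℏ/2

For a virtual particle borrowing energy ΔE, the maximum lifetime is:
Δt_max = ℏ/(2ΔE)

Converting energy:
ΔE = 213.4 MeV = 3.419e-11 J

Δt_max = (1.055e-34 J·s) / (2 × 3.419e-11 J)
Δt_max = 1.542e-24 s = 1.542 ys

Virtual particles with higher borrowed energy exist for shorter times.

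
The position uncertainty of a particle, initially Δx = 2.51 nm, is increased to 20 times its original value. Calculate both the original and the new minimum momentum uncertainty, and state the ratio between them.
Original Δp_min = 2.101 × 10^-26 kg·m/s; new Δp'_min = 1.050 × 10^-27 kg·m/s; ratio Δp'_min/Δp_min = 1/20.

From the uncertainty principle ΔxΔp ≥ ℏ/2, the minimum momentum uncertainty is Δp_min = ℏ/(2Δx).

Original (Δx = 2.51 nm = 2.510e-09 m):
Δp_min = (1.055e-34 J·s)/(2 × 2.510e-09 m) = 2.101e-26 kg·m/s

When Δx → 20Δx:
Δp'_min = ℏ/(2 × 20Δx) = (1/20) × ℏ/(2Δx) = (1/20) × Δp_min
Δp'_min = 1/20 × 2.101e-26 kg·m/s = 1.050e-27 kg·m/s

Since Δp_min ∝ 1/Δx, when Δx is increased to 20 times its original value, Δp_min decreases to 1/20 of its original value.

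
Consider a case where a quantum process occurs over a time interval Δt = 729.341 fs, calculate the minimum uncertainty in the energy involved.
451.237 μeV

Using the energy-time uncertainty principle:
ΔEΔt ≥ ℏ/2

The minimum uncertainty in energy is:
ΔE_min = ℏ/(2Δt)
ΔE_min = (1.055e-34 J·s) / (2 × 7.293e-13 s)
ΔE_min = 7.230e-23 J = 451.237 μeV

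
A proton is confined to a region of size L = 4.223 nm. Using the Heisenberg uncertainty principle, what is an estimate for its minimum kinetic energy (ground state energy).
290.879 neV

Using the uncertainty principle to estimate ground state energy:

1. The position uncertainty is approximately the confinement size:
   Δx ≈ L = 4.223e-09 m

2. From ΔxΔp ≥ ℏ/2, the minimum momentum uncertainty is:
   Δp ≈ ℏ/(2L) = 1.249e-26 kg·m/s

3. The kinetic energy is approximately:
   KE ≈ (Δp)²/(2m) = (1.249e-26)²/(2 × 1.673e-27 kg)
   KE ≈ 4.660e-26 J = 290.879 neV

This is an order-of-magnitude estimate of the ground state energy.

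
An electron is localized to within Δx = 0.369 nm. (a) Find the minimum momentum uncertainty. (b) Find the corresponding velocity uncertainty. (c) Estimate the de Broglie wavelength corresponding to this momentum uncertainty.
(a) Δp_min = 1.429 × 10^-25 kg·m/s
(b) Δv_min = 156.867 km/s
(c) λ_dB = 4.637 nm

Step-by-step:

(a) From the uncertainty principle:
Δp_min = ℏ/(2Δx) = (1.055e-34 J·s)/(2 × 3.690e-10 m) = 1.429e-25 kg·m/s

(b) The velocity uncertainty:
Δv = Δp/m = (1.429e-25 kg·m/s)/(9.109e-31 kg) = 1.569e+05 m/s = 156.867 km/s

(c) The de Broglie wavelength for this momentum:
λ = h/p = (6.626e-34 J·s)/(1.429e-25 kg·m/s) = 4.637e-09 m = 4.637 nm

Note: The de Broglie wavelength is comparable to the localization size, as expected from wave-particle duality.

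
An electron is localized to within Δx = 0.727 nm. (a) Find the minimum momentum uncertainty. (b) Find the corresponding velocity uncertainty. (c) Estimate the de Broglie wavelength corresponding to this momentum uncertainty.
(a) Δp_min = 7.253 × 10^-26 kg·m/s
(b) Δv_min = 79.620 km/s
(c) λ_dB = 9.136 nm

Step-by-step:

(a) From the uncertainty principle:
Δp_min = ℏ/(2Δx) = (1.055e-34 J·s)/(2 × 7.270e-10 m) = 7.253e-26 kg·m/s

(b) The velocity uncertainty:
Δv = Δp/m = (7.253e-26 kg·m/s)/(9.109e-31 kg) = 7.962e+04 m/s = 79.620 km/s

(c) The de Broglie wavelength for this momentum:
λ = h/p = (6.626e-34 J·s)/(7.253e-26 kg·m/s) = 9.136e-09 m = 9.136 nm

Note: The de Broglie wavelength is comparable to the localization size, as expected from wave-particle duality.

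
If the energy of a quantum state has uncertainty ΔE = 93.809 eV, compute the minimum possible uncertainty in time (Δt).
3.508 as

Using the energy-time uncertainty principle:
ΔEΔt ≥ ℏ/2

The minimum uncertainty in time is:
Δt_min = ℏ/(2ΔE)
Δt_min = (1.055e-34 J·s) / (2 × 1.503e-17 J)
Δt_min = 3.508e-18 s = 3.508 as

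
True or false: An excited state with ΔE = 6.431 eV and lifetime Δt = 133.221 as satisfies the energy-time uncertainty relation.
Yes, it satisfies the uncertainty relation.

Calculate the product ΔEΔt:
ΔE = 6.431 eV = 1.030e-18 J
ΔEΔt = (1.030e-18 J) × (1.332e-16 s)
ΔEΔt = 1.373e-34 J·s

Compare to the minimum allowed value ℏ/2:
ℏ/2 = 5.273e-35 J·s

Since ΔEΔt = 1.373e-34 J·s ≥ 5.273e-35 J·s = ℏ/2,
this satisfies the uncertainty relation.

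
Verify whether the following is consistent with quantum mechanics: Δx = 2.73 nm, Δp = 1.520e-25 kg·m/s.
Yes, it satisfies the uncertainty principle.

Calculate the product ΔxΔp:
ΔxΔp = (2.730e-09 m) × (1.520e-25 kg·m/s)
ΔxΔp = 4.150e-34 J·s

Compare to the minimum allowed value ℏ/2:
ℏ/2 = 5.273e-35 J·s

Since ΔxΔp = 4.150e-34 J·s ≥ 5.273e-35 J·s = ℏ/2,
the measurement satisfies the uncertainty principle.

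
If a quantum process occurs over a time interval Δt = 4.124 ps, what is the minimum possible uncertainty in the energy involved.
79.803 μeV

Using the energy-time uncertainty principle:
ΔEΔt ≥ ℏ/2

The minimum uncertainty in energy is:
ΔE_min = ℏ/(2Δt)
ΔE_min = (1.055e-34 J·s) / (2 × 4.124e-12 s)
ΔE_min = 1.279e-23 J = 79.803 μeV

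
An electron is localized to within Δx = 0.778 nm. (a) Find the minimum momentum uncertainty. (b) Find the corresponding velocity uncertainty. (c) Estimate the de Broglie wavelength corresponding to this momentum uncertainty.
(a) Δp_min = 6.777 × 10^-26 kg·m/s
(b) Δv_min = 74.401 km/s
(c) λ_dB = 9.777 nm

Step-by-step:

(a) From the uncertainty principle:
Δp_min = ℏ/(2Δx) = (1.055e-34 J·s)/(2 × 7.780e-10 m) = 6.777e-26 kg·m/s

(b) The velocity uncertainty:
Δv = Δp/m = (6.777e-26 kg·m/s)/(9.109e-31 kg) = 7.440e+04 m/s = 74.401 km/s

(c) The de Broglie wavelength for this momentum:
λ = h/p = (6.626e-34 J·s)/(6.777e-26 kg·m/s) = 9.777e-09 m = 9.777 nm

Note: The de Broglie wavelength is comparable to the localization size, as expected from wave-particle duality.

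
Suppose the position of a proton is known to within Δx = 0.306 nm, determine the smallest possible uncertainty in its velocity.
103.021 m/s

Using the Heisenberg uncertainty principle and Δp = mΔv:
ΔxΔp ≥ ℏ/2
Δx(mΔv) ≥ ℏ/2

The minimum uncertainty in velocity is:
Δv_min = ℏ/(2mΔx)
Δv_min = (1.055e-34 J·s) / (2 × 1.673e-27 kg × 3.060e-10 m)
Δv_min = 1.030e+02 m/s = 103.021 m/s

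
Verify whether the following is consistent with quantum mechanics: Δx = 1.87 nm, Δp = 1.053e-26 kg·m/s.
No, it violates the uncertainty principle (impossible measurement).

Calculate the product ΔxΔp:
ΔxΔp = (1.870e-09 m) × (1.053e-26 kg·m/s)
ΔxΔp = 1.969e-35 J·s

Compare to the minimum allowed value ℏ/2:
ℏ/2 = 5.273e-35 J·s

Since ΔxΔp = 1.969e-35 J·s < 5.273e-35 J·s = ℏ/2,
the measurement violates the uncertainty principle.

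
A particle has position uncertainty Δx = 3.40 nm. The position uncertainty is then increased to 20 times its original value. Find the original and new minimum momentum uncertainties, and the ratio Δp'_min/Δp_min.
Original Δp_min = 1.551 × 10^-26 kg·m/s; new Δp'_min = 7.754 × 10^-28 kg·m/s; ratio Δp'_min/Δp_min = 1/20.

From the uncertainty principle ΔxΔp ≥ ℏ/2, the minimum momentum uncertainty is Δp_min = ℏ/(2Δx).

Original (Δx = 3.40 nm = 3.400e-09 m):
Δp_min = (1.055e-34 J·s)/(2 × 3.400e-09 m) = 1.551e-26 kg·m/s

When Δx → 20Δx:
Δp'_min = ℏ/(2 × 20Δx) = (1/20) × ℏ/(2Δx) = (1/20) × Δp_min
Δp'_min = 1/20 × 1.551e-26 kg·m/s = 7.754e-28 kg·m/s

Since Δp_min ∝ 1/Δx, when Δx is increased to 20 times its original value, Δp_min decreases to 1/20 of its original value.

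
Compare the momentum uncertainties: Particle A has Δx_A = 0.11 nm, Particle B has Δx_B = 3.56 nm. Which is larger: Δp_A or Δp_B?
Particle A has the larger minimum momentum uncertainty, by a factor of 32.36.

For each particle, the minimum momentum uncertainty is Δp_min = ℏ/(2Δx):

Particle A: Δp_A = ℏ/(2×1.100e-10 m) = 4.794e-25 kg·m/s
Particle B: Δp_B = ℏ/(2×3.560e-09 m) = 1.481e-26 kg·m/s

Ratio: Δp_A/Δp_B = 32.36

Since Δp_min ∝ 1/Δx, the particle with smaller position uncertainty (A) has larger momentum uncertainty.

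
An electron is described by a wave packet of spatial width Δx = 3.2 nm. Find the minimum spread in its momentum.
1.648 × 10^-26 kg·m/s

For a wave packet, the spatial width Δx and momentum spread Δp are related by the uncertainty principle:
ΔxΔp ≥ ℏ/2

The minimum momentum spread is:
Δp_min = ℏ/(2Δx)
Δp_min = (1.055e-34 J·s) / (2 × 3.200e-09 m)
Δp_min = 1.648e-26 kg·m/s

A wave packet cannot have both a well-defined position and well-defined momentum.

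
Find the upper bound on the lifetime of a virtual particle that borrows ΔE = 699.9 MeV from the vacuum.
4.702 × 10^-25 s

Using the energy-time uncertainty principle:
ΔEΔt ≥ ℏ/2

For a virtual particle borrowing energy ΔE, the maximum lifetime is:
Δt_max = ℏ/(2ΔE)

Converting energy:
ΔE = 699.9 MeV = 1.121e-10 J

Δt_max = (1.055e-34 J·s) / (2 × 1.121e-10 J)
Δt_max = 4.702e-25 s = 4.702 × 10^-25 s

Virtual particles with higher borrowed energy exist for shorter times.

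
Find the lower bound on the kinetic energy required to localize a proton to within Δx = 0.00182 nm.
1.566 eV

Localizing a particle requires giving it sufficient momentum uncertainty:

1. From uncertainty principle: Δp ≥ ℏ/(2Δx)
   Δp_min = (1.055e-34 J·s) / (2 × 1.820e-12 m)
   Δp_min = 2.897e-23 kg·m/s

2. This momentum uncertainty corresponds to kinetic energy:
   KE ≈ (Δp)²/(2m) = (2.897e-23)²/(2 × 1.673e-27 kg)
   KE = 2.509e-19 J = 1.566 eV

Tighter localization requires more energy.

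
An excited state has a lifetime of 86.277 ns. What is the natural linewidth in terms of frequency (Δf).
922.349 kHz

Using the energy-time uncertainty principle and E = hf:
ΔEΔt ≥ ℏ/2
hΔf·Δt ≥ ℏ/2

The minimum frequency uncertainty is:
Δf = ℏ/(2hτ) = 1/(4πτ)
Δf = 1/(4π × 8.628e-08 s)
Δf = 9.223e+05 Hz = 922.349 kHz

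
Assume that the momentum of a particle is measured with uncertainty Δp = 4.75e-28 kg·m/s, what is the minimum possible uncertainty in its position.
111.008 nm

Using the Heisenberg uncertainty principle:
ΔxΔp ≥ ℏ/2

The minimum uncertainty in position is:
Δx_min = ℏ/(2Δp)
Δx_min = (1.055e-34 J·s) / (2 × 4.750e-28 kg·m/s)
Δx_min = 1.110e-07 m = 111.008 nm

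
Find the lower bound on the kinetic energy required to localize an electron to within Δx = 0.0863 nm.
1.279 eV

Localizing a particle requires giving it sufficient momentum uncertainty:

1. From uncertainty principle: Δp ≥ ℏ/(2Δx)
   Δp_min = (1.055e-34 J·s) / (2 × 8.630e-11 m)
   Δp_min = 6.110e-25 kg·m/s

2. This momentum uncertainty corresponds to kinetic energy:
   KE ≈ (Δp)²/(2m) = (6.110e-25)²/(2 × 9.109e-31 kg)
   KE = 2.049e-19 J = 1.279 eV

Tighter localization requires more energy.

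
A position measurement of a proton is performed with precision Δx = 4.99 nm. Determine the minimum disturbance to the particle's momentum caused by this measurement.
1.057 × 10^-26 kg·m/s

The uncertainty principle implies that measuring position disturbs momentum:
ΔxΔp ≥ ℏ/2

When we measure position with precision Δx, we necessarily introduce a momentum uncertainty:
Δp ≥ ℏ/(2Δx)
Δp_min = (1.055e-34 J·s) / (2 × 4.990e-09 m)
Δp_min = 1.057e-26 kg·m/s

The more precisely we measure position, the greater the momentum disturbance.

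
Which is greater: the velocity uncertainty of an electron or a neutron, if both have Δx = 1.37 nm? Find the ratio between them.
The electron has the larger minimum velocity uncertainty, by a ratio of 1838.7.

For both particles, Δp_min = ℏ/(2Δx) = 3.849e-26 kg·m/s (same for both).

The velocity uncertainty is Δv = Δp/m:
- electron: Δv = 3.849e-26 / 9.109e-31 = 4.225e+04 m/s = 42.251 km/s
- neutron: Δv = 3.849e-26 / 1.675e-27 = 2.298e+01 m/s = 22.979 m/s

Ratio: 4.225e+04 / 2.298e+01 = 1838.7

The lighter particle has larger velocity uncertainty because Δv ∝ 1/m.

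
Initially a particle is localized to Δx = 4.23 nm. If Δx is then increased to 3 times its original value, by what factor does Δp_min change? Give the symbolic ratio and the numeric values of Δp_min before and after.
Original Δp_min = 1.247 × 10^-26 kg·m/s; new Δp'_min = 4.155 × 10^-27 kg·m/s; ratio Δp'_min/Δp_min = 1/3.

From the uncertainty principle ΔxΔp ≥ ℏ/2, the minimum momentum uncertainty is Δp_min = ℏ/(2Δx).

Original (Δx = 4.23 nm = 4.230e-09 m):
Δp_min = (1.055e-34 J·s)/(2 × 4.230e-09 m) = 1.247e-26 kg·m/s

When Δx → 3Δx:
Δp'_min = ℏ/(2 × 3Δx) = (1/3) × ℏ/(2Δx) = (1/3) × Δp_min
Δp'_min = 1/3 × 1.247e-26 kg·m/s = 4.155e-27 kg·m/s

Since Δp_min ∝ 1/Δx, when Δx is increased to 3 times its original value, Δp_min decreases to 1/3 of its original value.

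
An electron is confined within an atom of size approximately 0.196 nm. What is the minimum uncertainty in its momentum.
2.690 × 10^-25 kg·m/s

Using the Heisenberg uncertainty principle:
ΔxΔp ≥ ℏ/2

With Δx ≈ L = 1.960e-10 m (the confinement size):
Δp_min = ℏ/(2Δx)
Δp_min = (1.055e-34 J·s) / (2 × 1.960e-10 m)
Δp_min = 2.690e-25 kg·m/s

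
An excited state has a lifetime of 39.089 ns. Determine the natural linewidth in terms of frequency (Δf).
2.036 MHz

Using the energy-time uncertainty principle and E = hf:
ΔEΔt ≥ ℏ/2
hΔf·Δt ≥ ℏ/2

The minimum frequency uncertainty is:
Δf = ℏ/(2hτ) = 1/(4πτ)
Δf = 1/(4π × 3.909e-08 s)
Δf = 2.036e+06 Hz = 2.036 MHz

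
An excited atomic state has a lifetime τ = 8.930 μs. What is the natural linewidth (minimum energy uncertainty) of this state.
36.854 peV

Using the energy-time uncertainty principle:
ΔEΔt ≥ ℏ/2

The lifetime τ represents the time uncertainty Δt.
The natural linewidth (minimum energy uncertainty) is:

ΔE = ℏ/(2τ)
ΔE = (1.055e-34 J·s) / (2 × 8.930e-06 s)
ΔE = 5.905e-30 J = 36.854 peV

This natural linewidth limits the precision of spectroscopic measurements.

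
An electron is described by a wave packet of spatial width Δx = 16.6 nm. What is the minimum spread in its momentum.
3.176 × 10^-27 kg·m/s

For a wave packet, the spatial width Δx and momentum spread Δp are related by the uncertainty principle:
ΔxΔp ≥ ℏ/2

The minimum momentum spread is:
Δp_min = ℏ/(2Δx)
Δp_min = (1.055e-34 J·s) / (2 × 1.660e-08 m)
Δp_min = 3.176e-27 kg·m/s

A wave packet cannot have both a well-defined position and well-defined momentum.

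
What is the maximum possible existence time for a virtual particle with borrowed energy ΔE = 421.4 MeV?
7.810 × 10^-25 s

Using the energy-time uncertainty principle:
ΔEΔt ≥ ℏ/2

For a virtual particle borrowing energy ΔE, the maximum lifetime is:
Δt_max = ℏ/(2ΔE)

Converting energy:
ΔE = 421.4 MeV = 6.752e-11 J

Δt_max = (1.055e-34 J·s) / (2 × 6.752e-11 J)
Δt_max = 7.810e-25 s = 7.810 × 10^-25 s

Virtual particles with higher borrowed energy exist for shorter times.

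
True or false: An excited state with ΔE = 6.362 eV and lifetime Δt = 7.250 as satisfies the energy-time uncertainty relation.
No, it violates the uncertainty relation.

Calculate the product ΔEΔt:
ΔE = 6.362 eV = 1.019e-18 J
ΔEΔt = (1.019e-18 J) × (7.250e-18 s)
ΔEΔt = 7.390e-36 J·s

Compare to the minimum allowed value ℏ/2:
ℏ/2 = 5.273e-35 J·s

Since ΔEΔt = 7.390e-36 J·s < 5.273e-35 J·s = ℏ/2,
this violates the uncertainty relation.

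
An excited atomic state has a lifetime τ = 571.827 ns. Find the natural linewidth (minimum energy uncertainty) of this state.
575.534 peV

Using the energy-time uncertainty principle:
ΔEΔt ≥ ℏ/2

The lifetime τ represents the time uncertainty Δt.
The natural linewidth (minimum energy uncertainty) is:

ΔE = ℏ/(2τ)
ΔE = (1.055e-34 J·s) / (2 × 5.718e-07 s)
ΔE = 9.221e-29 J = 575.534 peV

This natural linewidth limits the precision of spectroscopic measurements.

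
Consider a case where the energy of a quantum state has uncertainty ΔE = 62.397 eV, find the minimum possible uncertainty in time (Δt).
5.274 as

Using the energy-time uncertainty principle:
ΔEΔt ≥ ℏ/2

The minimum uncertainty in time is:
Δt_min = ℏ/(2ΔE)
Δt_min = (1.055e-34 J·s) / (2 × 9.997e-18 J)
Δt_min = 5.274e-18 s = 5.274 as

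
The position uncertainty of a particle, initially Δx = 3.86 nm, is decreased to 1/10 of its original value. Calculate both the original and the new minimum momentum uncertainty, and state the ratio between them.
Original Δp_min = 1.366 × 10^-26 kg·m/s; new Δp'_min = 1.366 × 10^-25 kg·m/s; ratio Δp'_min/Δp_min = 10.

From the uncertainty principle ΔxΔp ≥ ℏ/2, the minimum momentum uncertainty is Δp_min = ℏ/(2Δx).

Original (Δx = 3.86 nm = 3.860e-09 m):
Δp_min = (1.055e-34 J·s)/(2 × 3.860e-09 m) = 1.366e-26 kg·m/s

When Δx → (1/10)Δx:
Δp'_min = ℏ/(2 × (1/10)Δx) = 10 × ℏ/(2Δx) = 10 × Δp_min
Δp'_min = 10 × 1.366e-26 kg·m/s = 1.366e-25 kg·m/s

Since Δp_min ∝ 1/Δx, when Δx is decreased to 1/10 of its original value, Δp_min increases to 10 times its original value.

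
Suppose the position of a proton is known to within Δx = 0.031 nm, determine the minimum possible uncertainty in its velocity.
1.017 km/s

Using the Heisenberg uncertainty principle and Δp = mΔv:
ΔxΔp ≥ ℏ/2
Δx(mΔv) ≥ ℏ/2

The minimum uncertainty in velocity is:
Δv_min = ℏ/(2mΔx)
Δv_min = (1.055e-34 J·s) / (2 × 1.673e-27 kg × 3.100e-11 m)
Δv_min = 1.017e+03 m/s = 1.017 km/s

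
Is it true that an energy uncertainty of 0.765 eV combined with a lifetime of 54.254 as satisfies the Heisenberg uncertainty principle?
No, it violates the uncertainty relation.

Calculate the product ΔEΔt:
ΔE = 0.765 eV = 1.226e-19 J
ΔEΔt = (1.226e-19 J) × (5.425e-17 s)
ΔEΔt = 6.650e-36 J·s

Compare to the minimum allowed value ℏ/2:
ℏ/2 = 5.273e-35 J·s

Since ΔEΔt = 6.650e-36 J·s < 5.273e-35 J·s = ℏ/2,
this violates the uncertainty relation.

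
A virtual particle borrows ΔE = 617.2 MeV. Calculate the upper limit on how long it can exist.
5.332 × 10^-25 s

Using the energy-time uncertainty principle:
ΔEΔt ≥ ℏ/2

For a virtual particle borrowing energy ΔE, the maximum lifetime is:
Δt_max = ℏ/(2ΔE)

Converting energy:
ΔE = 617.2 MeV = 9.889e-11 J

Δt_max = (1.055e-34 J·s) / (2 × 9.889e-11 J)
Δt_max = 5.332e-25 s = 5.332 × 10^-25 s

Virtual particles with higher borrowed energy exist for shorter times.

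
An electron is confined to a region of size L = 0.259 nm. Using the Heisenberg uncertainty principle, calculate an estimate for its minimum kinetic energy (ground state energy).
141.992 meV

Using the uncertainty principle to estimate ground state energy:

1. The position uncertainty is approximately the confinement size:
   Δx ≈ L = 2.590e-10 m

2. From ΔxΔp ≥ ℏ/2, the minimum momentum uncertainty is:
   Δp ≈ ℏ/(2L) = 2.036e-25 kg·m/s

3. The kinetic energy is approximately:
   KE ≈ (Δp)²/(2m) = (2.036e-25)²/(2 × 9.109e-31 kg)
   KE ≈ 2.275e-20 J = 141.992 meV

This is an order-of-magnitude estimate of the ground state energy.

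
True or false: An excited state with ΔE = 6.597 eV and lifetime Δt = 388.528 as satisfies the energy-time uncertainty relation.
Yes, it satisfies the uncertainty relation.

Calculate the product ΔEΔt:
ΔE = 6.597 eV = 1.057e-18 J
ΔEΔt = (1.057e-18 J) × (3.885e-16 s)
ΔEΔt = 4.107e-34 J·s

Compare to the minimum allowed value ℏ/2:
ℏ/2 = 5.273e-35 J·s

Since ΔEΔt = 4.107e-34 J·s ≥ 5.273e-35 J·s = ℏ/2,
this satisfies the uncertainty relation.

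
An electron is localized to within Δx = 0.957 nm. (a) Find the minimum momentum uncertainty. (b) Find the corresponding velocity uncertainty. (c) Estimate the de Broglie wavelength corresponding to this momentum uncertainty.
(a) Δp_min = 5.510 × 10^-26 kg·m/s
(b) Δv_min = 60.485 km/s
(c) λ_dB = 12.026 nm

Step-by-step:

(a) From the uncertainty principle:
Δp_min = ℏ/(2Δx) = (1.055e-34 J·s)/(2 × 9.570e-10 m) = 5.510e-26 kg·m/s

(b) The velocity uncertainty:
Δv = Δp/m = (5.510e-26 kg·m/s)/(9.109e-31 kg) = 6.048e+04 m/s = 60.485 km/s

(c) The de Broglie wavelength for this momentum:
λ = h/p = (6.626e-34 J·s)/(5.510e-26 kg·m/s) = 1.203e-08 m = 12.026 nm

Note: The de Broglie wavelength is comparable to the localization size, as expected from wave-particle duality.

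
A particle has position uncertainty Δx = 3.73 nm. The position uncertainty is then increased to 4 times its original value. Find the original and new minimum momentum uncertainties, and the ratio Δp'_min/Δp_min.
Original Δp_min = 1.414 × 10^-26 kg·m/s; new Δp'_min = 3.534 × 10^-27 kg·m/s; ratio Δp'_min/Δp_min = 1/4.

From the uncertainty principle ΔxΔp ≥ ℏ/2, the minimum momentum uncertainty is Δp_min = ℏ/(2Δx).

Original (Δx = 3.73 nm = 3.730e-09 m):
Δp_min = (1.055e-34 J·s)/(2 × 3.730e-09 m) = 1.414e-26 kg·m/s

When Δx → 4Δx:
Δp'_min = ℏ/(2 × 4Δx) = (1/4) × ℏ/(2Δx) = (1/4) × Δp_min
Δp'_min = 1/4 × 1.414e-26 kg·m/s = 3.534e-27 kg·m/s

Since Δp_min ∝ 1/Δx, when Δx is increased to 4 times its original value, Δp_min decreases to 1/4 of its original value.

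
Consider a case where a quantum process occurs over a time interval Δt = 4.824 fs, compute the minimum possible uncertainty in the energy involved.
68.223 meV

Using the energy-time uncertainty principle:
ΔEΔt ≥ ℏ/2

The minimum uncertainty in energy is:
ΔE_min = ℏ/(2Δt)
ΔE_min = (1.055e-34 J·s) / (2 × 4.824e-15 s)
ΔE_min = 1.093e-20 J = 68.223 meV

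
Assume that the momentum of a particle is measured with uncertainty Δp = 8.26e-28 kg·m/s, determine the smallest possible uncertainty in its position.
63.836 nm

Using the Heisenberg uncertainty principle:
ΔxΔp ≥ ℏ/2

The minimum uncertainty in position is:
Δx_min = ℏ/(2Δp)
Δx_min = (1.055e-34 J·s) / (2 × 8.260e-28 kg·m/s)
Δx_min = 6.384e-08 m = 63.836 nm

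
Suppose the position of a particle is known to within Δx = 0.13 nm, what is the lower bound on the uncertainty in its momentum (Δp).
4.056 × 10^-25 kg·m/s

Using the Heisenberg uncertainty principle:
ΔxΔp ≥ ℏ/2

The minimum uncertainty in momentum is:
Δp_min = ℏ/(2Δx)
Δp_min = (1.055e-34 J·s) / (2 × 1.300e-10 m)
Δp_min = 4.056e-25 kg·m/s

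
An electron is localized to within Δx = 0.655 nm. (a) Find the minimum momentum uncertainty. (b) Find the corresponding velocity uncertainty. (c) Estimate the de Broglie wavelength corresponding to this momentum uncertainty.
(a) Δp_min = 8.050 × 10^-26 kg·m/s
(b) Δv_min = 88.372 km/s
(c) λ_dB = 8.231 nm

Step-by-step:

(a) From the uncertainty principle:
Δp_min = ℏ/(2Δx) = (1.055e-34 J·s)/(2 × 6.550e-10 m) = 8.050e-26 kg·m/s

(b) The velocity uncertainty:
Δv = Δp/m = (8.050e-26 kg·m/s)/(9.109e-31 kg) = 8.837e+04 m/s = 88.372 km/s

(c) The de Broglie wavelength for this momentum:
λ = h/p = (6.626e-34 J·s)/(8.050e-26 kg·m/s) = 8.231e-09 m = 8.231 nm

Note: The de Broglie wavelength is comparable to the localization size, as expected from wave-particle duality.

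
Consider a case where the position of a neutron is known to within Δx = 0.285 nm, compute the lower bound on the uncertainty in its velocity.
110.460 m/s

Using the Heisenberg uncertainty principle and Δp = mΔv:
ΔxΔp ≥ ℏ/2
Δx(mΔv) ≥ ℏ/2

The minimum uncertainty in velocity is:
Δv_min = ℏ/(2mΔx)
Δv_min = (1.055e-34 J·s) / (2 × 1.675e-27 kg × 2.850e-10 m)
Δv_min = 1.105e+02 m/s = 110.460 m/s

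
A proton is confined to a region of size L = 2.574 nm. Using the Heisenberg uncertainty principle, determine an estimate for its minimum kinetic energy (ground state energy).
782.955 neV

Using the uncertainty principle to estimate ground state energy:

1. The position uncertainty is approximately the confinement size:
   Δx ≈ L = 2.574e-09 m

2. From ΔxΔp ≥ ℏ/2, the minimum momentum uncertainty is:
   Δp ≈ ℏ/(2L) = 2.049e-26 kg·m/s

3. The kinetic energy is approximately:
   KE ≈ (Δp)²/(2m) = (2.049e-26)²/(2 × 1.673e-27 kg)
   KE ≈ 1.254e-25 J = 782.955 neV

This is an order-of-magnitude estimate of the ground state energy.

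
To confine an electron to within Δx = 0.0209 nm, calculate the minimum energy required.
21.806 eV

Localizing a particle requires giving it sufficient momentum uncertainty:

1. From uncertainty principle: Δp ≥ ℏ/(2Δx)
   Δp_min = (1.055e-34 J·s) / (2 × 2.090e-11 m)
   Δp_min = 2.523e-24 kg·m/s

2. This momentum uncertainty corresponds to kinetic energy:
   KE ≈ (Δp)²/(2m) = (2.523e-24)²/(2 × 9.109e-31 kg)
   KE = 3.494e-18 J = 21.806 eV

Tighter localization requires more energy.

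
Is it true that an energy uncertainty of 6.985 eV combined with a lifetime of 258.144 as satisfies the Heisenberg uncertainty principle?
Yes, it satisfies the uncertainty relation.

Calculate the product ΔEΔt:
ΔE = 6.985 eV = 1.119e-18 J
ΔEΔt = (1.119e-18 J) × (2.581e-16 s)
ΔEΔt = 2.889e-34 J·s

Compare to the minimum allowed value ℏ/2:
ℏ/2 = 5.273e-35 J·s

Since ΔEΔt = 2.889e-34 J·s ≥ 5.273e-35 J·s = ℏ/2,
this satisfies the uncertainty relation.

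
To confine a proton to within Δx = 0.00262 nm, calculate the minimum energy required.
755.704 meV

Localizing a particle requires giving it sufficient momentum uncertainty:

1. From uncertainty principle: Δp ≥ ℏ/(2Δx)
   Δp_min = (1.055e-34 J·s) / (2 × 2.620e-12 m)
   Δp_min = 2.013e-23 kg·m/s

2. This momentum uncertainty corresponds to kinetic energy:
   KE ≈ (Δp)²/(2m) = (2.013e-23)²/(2 × 1.673e-27 kg)
   KE = 1.211e-19 J = 755.704 meV

Tighter localization requires more energy.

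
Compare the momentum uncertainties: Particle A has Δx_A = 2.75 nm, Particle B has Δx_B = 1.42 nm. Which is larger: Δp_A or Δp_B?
Particle B has the larger minimum momentum uncertainty, by a factor of 1.94.

For each particle, the minimum momentum uncertainty is Δp_min = ℏ/(2Δx):

Particle A: Δp_A = ℏ/(2×2.750e-09 m) = 1.917e-26 kg·m/s
Particle B: Δp_B = ℏ/(2×1.420e-09 m) = 3.713e-26 kg·m/s

Ratio: Δp_B/Δp_A = 1.94

Since Δp_min ∝ 1/Δx, the particle with smaller position uncertainty (B) has larger momentum uncertainty.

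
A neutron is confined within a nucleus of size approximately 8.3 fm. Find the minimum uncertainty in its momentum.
6.353 × 10^-21 kg·m/s

Using the Heisenberg uncertainty principle:
ΔxΔp ≥ ℏ/2

With Δx ≈ L = 8.300e-15 m (the confinement size):
Δp_min = ℏ/(2Δx)
Δp_min = (1.055e-34 J·s) / (2 × 8.300e-15 m)
Δp_min = 6.353e-21 kg·m/s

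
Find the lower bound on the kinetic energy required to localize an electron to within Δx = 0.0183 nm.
28.442 eV

Localizing a particle requires giving it sufficient momentum uncertainty:

1. From uncertainty principle: Δp ≥ ℏ/(2Δx)
   Δp_min = (1.055e-34 J·s) / (2 × 1.830e-11 m)
   Δp_min = 2.881e-24 kg·m/s

2. This momentum uncertainty corresponds to kinetic energy:
   KE ≈ (Δp)²/(2m) = (2.881e-24)²/(2 × 9.109e-31 kg)
   KE = 4.557e-18 J = 28.442 eV

Tighter localization requires more energy.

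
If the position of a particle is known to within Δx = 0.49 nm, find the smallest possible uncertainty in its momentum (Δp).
1.076 × 10^-25 kg·m/s

Using the Heisenberg uncertainty principle:
ΔxΔp ≥ ℏ/2

The minimum uncertainty in momentum is:
Δp_min = ℏ/(2Δx)
Δp_min = (1.055e-34 J·s) / (2 × 4.900e-10 m)
Δp_min = 1.076e-25 kg·m/s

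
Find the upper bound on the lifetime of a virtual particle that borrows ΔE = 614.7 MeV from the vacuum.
5.354 × 10^-25 s

Using the energy-time uncertainty principle:
ΔEΔt ≥ ℏ/2

For a virtual particle borrowing energy ΔE, the maximum lifetime is:
Δt_max = ℏ/(2ΔE)

Converting energy:
ΔE = 614.7 MeV = 9.849e-11 J

Δt_max = (1.055e-34 J·s) / (2 × 9.849e-11 J)
Δt_max = 5.354e-25 s = 5.354 × 10^-25 s

Virtual particles with higher borrowed energy exist for shorter times.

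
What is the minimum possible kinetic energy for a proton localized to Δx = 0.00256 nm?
791.542 meV

Localizing a particle requires giving it sufficient momentum uncertainty:

1. From uncertainty principle: Δp ≥ ℏ/(2Δx)
   Δp_min = (1.055e-34 J·s) / (2 × 2.560e-12 m)
   Δp_min = 2.060e-23 kg·m/s

2. This momentum uncertainty corresponds to kinetic energy:
   KE ≈ (Δp)²/(2m) = (2.060e-23)²/(2 × 1.673e-27 kg)
   KE = 1.268e-19 J = 791.542 meV

Tighter localization requires more energy.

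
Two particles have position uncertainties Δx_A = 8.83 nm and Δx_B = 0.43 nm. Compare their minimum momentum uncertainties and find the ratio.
Particle B has the larger minimum momentum uncertainty, by a factor of 20.53.

For each particle, the minimum momentum uncertainty is Δp_min = ℏ/(2Δx):

Particle A: Δp_A = ℏ/(2×8.830e-09 m) = 5.972e-27 kg·m/s
Particle B: Δp_B = ℏ/(2×4.300e-10 m) = 1.226e-25 kg·m/s

Ratio: Δp_B/Δp_A = 20.53

Since Δp_min ∝ 1/Δx, the particle with smaller position uncertainty (B) has larger momentum uncertainty.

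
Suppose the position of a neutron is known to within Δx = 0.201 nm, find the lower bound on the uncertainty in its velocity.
156.622 m/s

Using the Heisenberg uncertainty principle and Δp = mΔv:
ΔxΔp ≥ ℏ/2
Δx(mΔv) ≥ ℏ/2

The minimum uncertainty in velocity is:
Δv_min = ℏ/(2mΔx)
Δv_min = (1.055e-34 J·s) / (2 × 1.675e-27 kg × 2.010e-10 m)
Δv_min = 1.566e+02 m/s = 156.622 m/s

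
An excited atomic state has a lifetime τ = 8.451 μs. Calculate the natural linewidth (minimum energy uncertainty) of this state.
38.943 peV

Using the energy-time uncertainty principle:
ΔEΔt ≥ ℏ/2

The lifetime τ represents the time uncertainty Δt.
The natural linewidth (minimum energy uncertainty) is:

ΔE = ℏ/(2τ)
ΔE = (1.055e-34 J·s) / (2 × 8.451e-06 s)
ΔE = 6.239e-30 J = 38.943 peV

This natural linewidth limits the precision of spectroscopic measurements.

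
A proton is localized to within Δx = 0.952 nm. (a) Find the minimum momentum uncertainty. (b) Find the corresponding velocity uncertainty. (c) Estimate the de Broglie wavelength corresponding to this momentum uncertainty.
(a) Δp_min = 5.539 × 10^-26 kg·m/s
(b) Δv_min = 33.114 m/s
(c) λ_dB = 11.963 nm

Step-by-step:

(a) From the uncertainty principle:
Δp_min = ℏ/(2Δx) = (1.055e-34 J·s)/(2 × 9.520e-10 m) = 5.539e-26 kg·m/s

(b) The velocity uncertainty:
Δv = Δp/m = (5.539e-26 kg·m/s)/(1.673e-27 kg) = 3.311e+01 m/s = 33.114 m/s

(c) The de Broglie wavelength for this momentum:
λ = h/p = (6.626e-34 J·s)/(5.539e-26 kg·m/s) = 1.196e-08 m = 11.963 nm

Note: The de Broglie wavelength is comparable to the localization size, as expected from wave-particle duality.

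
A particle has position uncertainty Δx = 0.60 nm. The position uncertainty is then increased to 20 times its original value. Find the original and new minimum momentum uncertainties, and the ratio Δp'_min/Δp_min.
Original Δp_min = 8.788 × 10^-26 kg·m/s; new Δp'_min = 4.394 × 10^-27 kg·m/s; ratio Δp'_min/Δp_min = 1/20.

From the uncertainty principle ΔxΔp ≥ ℏ/2, the minimum momentum uncertainty is Δp_min = ℏ/(2Δx).

Original (Δx = 0.60 nm = 6.000e-10 m):
Δp_min = (1.055e-34 J·s)/(2 × 6.000e-10 m) = 8.788e-26 kg·m/s

When Δx → 20Δx:
Δp'_min = ℏ/(2 × 20Δx) = (1/20) × ℏ/(2Δx) = (1/20) × Δp_min
Δp'_min = 1/20 × 8.788e-26 kg·m/s = 4.394e-27 kg·m/s

Since Δp_min ∝ 1/Δx, when Δx is increased to 20 times its original value, Δp_min decreases to 1/20 of its original value.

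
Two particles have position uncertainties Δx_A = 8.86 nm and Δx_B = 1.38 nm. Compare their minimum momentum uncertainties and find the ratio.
Particle B has the larger minimum momentum uncertainty, by a factor of 6.42.

For each particle, the minimum momentum uncertainty is Δp_min = ℏ/(2Δx):

Particle A: Δp_A = ℏ/(2×8.860e-09 m) = 5.951e-27 kg·m/s
Particle B: Δp_B = ℏ/(2×1.380e-09 m) = 3.821e-26 kg·m/s

Ratio: Δp_B/Δp_A = 6.42

Since Δp_min ∝ 1/Δx, the particle with smaller position uncertainty (B) has larger momentum uncertainty.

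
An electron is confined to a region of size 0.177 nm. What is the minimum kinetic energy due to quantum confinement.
304.030 meV

Using the uncertainty principle:

1. Position uncertainty: Δx ≈ 1.770e-10 m
2. Minimum momentum uncertainty: Δp = ℏ/(2Δx) = 2.979e-25 kg·m/s
3. Minimum kinetic energy:
   KE = (Δp)²/(2m) = (2.979e-25)²/(2 × 9.109e-31 kg)
   KE = 4.871e-20 J = 304.030 meV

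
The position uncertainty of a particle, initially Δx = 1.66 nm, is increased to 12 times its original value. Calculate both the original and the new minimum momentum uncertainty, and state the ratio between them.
Original Δp_min = 3.176 × 10^-26 kg·m/s; new Δp'_min = 2.647 × 10^-27 kg·m/s; ratio Δp'_min/Δp_min = 1/12.

From the uncertainty principle ΔxΔp ≥ ℏ/2, the minimum momentum uncertainty is Δp_min = ℏ/(2Δx).

Original (Δx = 1.66 nm = 1.660e-09 m):
Δp_min = (1.055e-34 J·s)/(2 × 1.660e-09 m) = 3.176e-26 kg·m/s

When Δx → 12Δx:
Δp'_min = ℏ/(2 × 12Δx) = (1/12) × ℏ/(2Δx) = (1/12) × Δp_min
Δp'_min = 1/12 × 3.176e-26 kg·m/s = 2.647e-27 kg·m/s

Since Δp_min ∝ 1/Δx, when Δx is increased to 12 times its original value, Δp_min decreases to 1/12 of its original value.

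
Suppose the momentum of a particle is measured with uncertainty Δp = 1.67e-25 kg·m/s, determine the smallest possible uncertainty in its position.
315.740 pm

Using the Heisenberg uncertainty principle:
ΔxΔp ≥ ℏ/2

The minimum uncertainty in position is:
Δx_min = ℏ/(2Δp)
Δx_min = (1.055e-34 J·s) / (2 × 1.670e-25 kg·m/s)
Δx_min = 3.157e-10 m = 315.740 pm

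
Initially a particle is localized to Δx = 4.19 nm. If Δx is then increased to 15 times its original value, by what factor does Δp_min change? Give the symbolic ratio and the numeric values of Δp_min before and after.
Original Δp_min = 1.258 × 10^-26 kg·m/s; new Δp'_min = 8.390 × 10^-28 kg·m/s; ratio Δp'_min/Δp_min = 1/15.

From the uncertainty principle ΔxΔp ≥ ℏ/2, the minimum momentum uncertainty is Δp_min = ℏ/(2Δx).

Original (Δx = 4.19 nm = 4.190e-09 m):
Δp_min = (1.055e-34 J·s)/(2 × 4.190e-09 m) = 1.258e-26 kg·m/s

When Δx → 15Δx:
Δp'_min = ℏ/(2 × 15Δx) = (1/15) × ℏ/(2Δx) = (1/15) × Δp_min
Δp'_min = 1/15 × 1.258e-26 kg·m/s = 8.390e-28 kg·m/s

Since Δp_min ∝ 1/Δx, when Δx is increased to 15 times its original value, Δp_min decreases to 1/15 of its original value.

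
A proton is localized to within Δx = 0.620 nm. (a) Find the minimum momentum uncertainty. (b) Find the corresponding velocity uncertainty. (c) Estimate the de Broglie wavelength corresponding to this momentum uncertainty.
(a) Δp_min = 8.505 × 10^-26 kg·m/s
(b) Δv_min = 50.846 m/s
(c) λ_dB = 7.791 nm

Step-by-step:

(a) From the uncertainty principle:
Δp_min = ℏ/(2Δx) = (1.055e-34 J·s)/(2 × 6.200e-10 m) = 8.505e-26 kg·m/s

(b) The velocity uncertainty:
Δv = Δp/m = (8.505e-26 kg·m/s)/(1.673e-27 kg) = 5.085e+01 m/s = 50.846 m/s

(c) The de Broglie wavelength for this momentum:
λ = h/p = (6.626e-34 J·s)/(8.505e-26 kg·m/s) = 7.791e-09 m = 7.791 nm

Note: The de Broglie wavelength is comparable to the localization size, as expected from wave-particle duality.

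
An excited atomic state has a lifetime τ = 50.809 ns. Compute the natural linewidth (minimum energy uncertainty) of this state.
6.477 neV

Using the energy-time uncertainty principle:
ΔEΔt ≥ ℏ/2

The lifetime τ represents the time uncertainty Δt.
The natural linewidth (minimum energy uncertainty) is:

ΔE = ℏ/(2τ)
ΔE = (1.055e-34 J·s) / (2 × 5.081e-08 s)
ΔE = 1.038e-27 J = 6.477 neV

This natural linewidth limits the precision of spectroscopic measurements.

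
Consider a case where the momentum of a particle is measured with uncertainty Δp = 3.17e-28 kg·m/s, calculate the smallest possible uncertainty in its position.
166.336 nm

Using the Heisenberg uncertainty principle:
ΔxΔp ≥ ℏ/2

The minimum uncertainty in position is:
Δx_min = ℏ/(2Δp)
Δx_min = (1.055e-34 J·s) / (2 × 3.170e-28 kg·m/s)
Δx_min = 1.663e-07 m = 166.336 nm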